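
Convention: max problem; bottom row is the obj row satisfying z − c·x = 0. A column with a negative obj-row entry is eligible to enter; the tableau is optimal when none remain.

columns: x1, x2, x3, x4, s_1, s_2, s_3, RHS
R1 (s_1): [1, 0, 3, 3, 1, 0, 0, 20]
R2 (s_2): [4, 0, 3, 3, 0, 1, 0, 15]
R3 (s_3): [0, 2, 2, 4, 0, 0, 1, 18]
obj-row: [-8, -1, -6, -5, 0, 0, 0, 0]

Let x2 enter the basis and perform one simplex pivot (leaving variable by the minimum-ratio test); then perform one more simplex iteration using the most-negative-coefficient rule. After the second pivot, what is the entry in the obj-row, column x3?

Ratio test on column x2 — row 1: entry 0 ≤ 0; row 2: entry 0 ≤ 0; row 3: 18/2 = 9. Minimum is 9 at row 3 (s_3 leaves); pivot element 2.
Divide row 3 by 2; eliminate column x2 from the other rows.
Second iteration: most negative obj-row entry is -8 in column x1, so x1 enters.
Ratio test on column x1 — row 1: 20/1 = 20; row 2: 15/4 = 15/4; row 3: entry 0 ≤ 0. Minimum is 15/4 at row 2 (s_2 leaves); pivot element 4.
Divide row 2 by 4; eliminate column x1 from the other rows.
After both pivots, the entry at the obj-row, column x3 is 1.

1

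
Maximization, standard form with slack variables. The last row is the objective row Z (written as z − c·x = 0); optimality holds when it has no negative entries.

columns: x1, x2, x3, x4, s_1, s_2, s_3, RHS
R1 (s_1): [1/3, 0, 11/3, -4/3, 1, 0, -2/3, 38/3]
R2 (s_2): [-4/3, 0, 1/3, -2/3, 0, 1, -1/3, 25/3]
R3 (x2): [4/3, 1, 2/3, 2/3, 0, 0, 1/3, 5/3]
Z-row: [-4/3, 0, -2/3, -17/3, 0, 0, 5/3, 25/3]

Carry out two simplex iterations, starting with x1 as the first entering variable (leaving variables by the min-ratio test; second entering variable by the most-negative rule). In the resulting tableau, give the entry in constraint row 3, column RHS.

Ratio test on column x1 — row 1: (38/3)/(1/3) = 38; row 2: entry -4/3 ≤ 0; row 3: (5/3)/(4/3) = 5/4. Minimum is 5/4 at row 3 (x2 leaves); pivot element 4/3.
Divide row 3 by 4/3; eliminate column x1 from the other rows.
Second iteration: most negative Z-row entry is -5 in column x4, so x4 enters.
Ratio test on column x4 — row 1: entry -3/2 ≤ 0; row 2: entry 0 ≤ 0; row 3: (5/4)/(1/2) = 5/2. Minimum is 5/2 at row 3 (x1 leaves); pivot element 1/2.
Divide row 3 by 1/2; eliminate column x4 from the other rows.
After both pivots, the entry at constraint row 3, column RHS is 5/2.

5/2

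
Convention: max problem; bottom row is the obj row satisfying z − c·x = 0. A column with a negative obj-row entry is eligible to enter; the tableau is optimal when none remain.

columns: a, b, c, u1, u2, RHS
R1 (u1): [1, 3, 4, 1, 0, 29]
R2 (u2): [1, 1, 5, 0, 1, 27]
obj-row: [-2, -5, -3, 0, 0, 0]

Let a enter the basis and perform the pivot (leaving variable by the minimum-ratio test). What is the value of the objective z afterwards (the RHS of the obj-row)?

Ratio test on column a — row 1: 29/1 = 29; row 2: 27/1 = 27. Minimum is 27 at row 2 (u2 leaves); pivot element 1.
Pivot on row 2; the obj-row RHS becomes 0 − (-2)·27 = 54.

54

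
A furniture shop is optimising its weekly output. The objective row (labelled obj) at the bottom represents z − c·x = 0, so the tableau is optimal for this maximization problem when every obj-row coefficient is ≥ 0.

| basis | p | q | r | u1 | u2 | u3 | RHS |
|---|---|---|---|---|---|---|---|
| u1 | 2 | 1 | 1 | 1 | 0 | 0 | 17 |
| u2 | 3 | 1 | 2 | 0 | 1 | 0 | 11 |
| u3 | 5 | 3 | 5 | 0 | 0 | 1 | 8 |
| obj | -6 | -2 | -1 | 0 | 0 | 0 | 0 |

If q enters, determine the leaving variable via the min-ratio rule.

u3

Column q entries and ratios — u1: 17/1 = 17; u2: 11/1 = 11; u3: 8/3 = 8/3.
Smallest ratio is 8/3 in the row of u3, so u3 leaves.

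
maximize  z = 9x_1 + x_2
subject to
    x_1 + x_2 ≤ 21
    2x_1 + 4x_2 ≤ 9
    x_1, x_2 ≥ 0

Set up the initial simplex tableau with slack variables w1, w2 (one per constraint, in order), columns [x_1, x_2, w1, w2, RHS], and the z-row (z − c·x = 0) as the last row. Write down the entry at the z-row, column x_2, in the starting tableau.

The z-row carries the negated objective coefficients: the x_2 entry is -1.

-1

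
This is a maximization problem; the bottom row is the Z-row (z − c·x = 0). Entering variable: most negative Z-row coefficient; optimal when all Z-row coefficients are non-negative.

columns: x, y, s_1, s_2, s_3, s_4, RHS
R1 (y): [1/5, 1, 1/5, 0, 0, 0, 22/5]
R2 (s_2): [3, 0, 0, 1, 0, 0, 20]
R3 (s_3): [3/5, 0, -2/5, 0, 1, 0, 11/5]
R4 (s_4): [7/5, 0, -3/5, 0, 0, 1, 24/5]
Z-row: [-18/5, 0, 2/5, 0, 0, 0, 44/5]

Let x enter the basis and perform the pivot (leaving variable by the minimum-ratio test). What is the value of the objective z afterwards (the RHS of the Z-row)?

Ratio test on column x — row 1: (22/5)/(1/5) = 22; row 2: 20/3 = 20/3; row 3: (11/5)/(3/5) = 11/3; row 4: (24/5)/(7/5) = 24/7. Minimum is 24/7 at row 4 (s_4 leaves); pivot element 7/5.
Pivot on row 4; the Z-row RHS becomes 44/5 − (-18/5)·(24/7) = 148/7.

148/7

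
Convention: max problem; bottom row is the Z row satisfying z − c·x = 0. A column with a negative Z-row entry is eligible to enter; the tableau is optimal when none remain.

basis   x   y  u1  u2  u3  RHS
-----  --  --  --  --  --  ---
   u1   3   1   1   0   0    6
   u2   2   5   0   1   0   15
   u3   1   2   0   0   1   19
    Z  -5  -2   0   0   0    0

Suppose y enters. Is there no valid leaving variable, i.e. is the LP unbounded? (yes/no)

no

Column y has positive entries in row(s) 1, 2, 3, so the ratio test bounds it — not unbounded.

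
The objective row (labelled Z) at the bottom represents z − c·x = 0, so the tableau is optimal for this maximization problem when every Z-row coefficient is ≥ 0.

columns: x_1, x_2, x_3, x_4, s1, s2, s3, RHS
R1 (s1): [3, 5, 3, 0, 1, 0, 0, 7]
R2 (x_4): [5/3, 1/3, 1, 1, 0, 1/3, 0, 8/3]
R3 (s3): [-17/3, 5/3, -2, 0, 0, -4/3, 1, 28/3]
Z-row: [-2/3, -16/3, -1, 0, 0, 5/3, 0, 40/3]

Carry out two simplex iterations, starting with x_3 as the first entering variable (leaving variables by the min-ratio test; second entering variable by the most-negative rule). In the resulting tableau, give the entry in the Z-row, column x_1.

38/15

Ratio test on column x_3 — row 1: 7/3 = 7/3; row 2: (8/3)/1 = 8/3; row 3: entry -2 ≤ 0. Minimum is 7/3 at row 1 (s1 leaves); pivot element 3.
Divide row 1 by 3; eliminate column x_3 from the other rows.
Second iteration: most negative Z-row entry is -11/3 in column x_2, so x_2 enters.
Ratio test on column x_2 — row 1: (7/3)/(5/3) = 7/5; row 2: entry -4/3 ≤ 0; row 3: 14/5 = 14/5. Minimum is 7/5 at row 1 (x_3 leaves); pivot element 5/3.
Divide row 1 by 5/3; eliminate column x_2 from the other rows.
After both pivots, the entry at the Z-row, column x_1 is 38/15.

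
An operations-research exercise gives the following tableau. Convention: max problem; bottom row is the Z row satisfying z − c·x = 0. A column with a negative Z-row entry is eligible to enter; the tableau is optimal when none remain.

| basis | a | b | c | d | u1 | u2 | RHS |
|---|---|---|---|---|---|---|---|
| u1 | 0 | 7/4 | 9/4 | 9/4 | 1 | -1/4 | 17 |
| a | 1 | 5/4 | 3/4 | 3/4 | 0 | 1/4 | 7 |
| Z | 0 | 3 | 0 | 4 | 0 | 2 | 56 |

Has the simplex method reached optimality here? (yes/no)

Every Z-row coefficient is ≥ 0, so the tableau is optimal.

yes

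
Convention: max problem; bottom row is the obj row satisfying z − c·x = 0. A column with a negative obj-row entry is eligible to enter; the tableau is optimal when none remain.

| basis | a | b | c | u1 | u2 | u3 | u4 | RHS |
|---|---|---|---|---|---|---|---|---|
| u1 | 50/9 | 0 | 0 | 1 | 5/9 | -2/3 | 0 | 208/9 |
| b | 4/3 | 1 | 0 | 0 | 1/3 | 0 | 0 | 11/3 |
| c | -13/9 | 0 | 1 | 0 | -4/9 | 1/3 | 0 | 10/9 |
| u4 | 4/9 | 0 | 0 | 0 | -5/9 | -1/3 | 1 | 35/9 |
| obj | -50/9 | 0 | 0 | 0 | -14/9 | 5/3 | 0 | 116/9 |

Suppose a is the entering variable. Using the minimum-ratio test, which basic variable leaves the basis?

b

Column a entries and ratios — u1: (208/9)/(50/9) = 104/25; b: (11/3)/(4/3) = 11/4; c: -13/9 ≤ 0, skip; u4: (35/9)/(4/9) = 35/4.
Smallest ratio is 11/4 in the row of b, so b leaves.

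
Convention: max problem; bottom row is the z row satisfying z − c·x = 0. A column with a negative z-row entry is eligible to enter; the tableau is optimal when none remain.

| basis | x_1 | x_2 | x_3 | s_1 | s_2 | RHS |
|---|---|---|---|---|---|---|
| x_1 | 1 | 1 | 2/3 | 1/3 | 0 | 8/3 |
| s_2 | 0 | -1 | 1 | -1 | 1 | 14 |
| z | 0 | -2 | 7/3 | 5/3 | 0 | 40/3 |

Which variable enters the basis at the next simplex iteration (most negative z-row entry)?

Negative z-row entries: x_2: -2.
The most negative is -2 in column x_2, so x_2 enters.

x_2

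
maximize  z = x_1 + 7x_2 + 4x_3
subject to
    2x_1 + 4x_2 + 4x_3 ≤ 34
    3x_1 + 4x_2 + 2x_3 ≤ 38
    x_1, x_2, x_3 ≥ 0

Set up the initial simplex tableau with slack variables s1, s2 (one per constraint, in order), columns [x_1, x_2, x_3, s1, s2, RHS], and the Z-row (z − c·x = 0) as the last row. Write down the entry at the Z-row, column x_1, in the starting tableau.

The Z-row carries the negated objective coefficients: the x_1 entry is -1.

-1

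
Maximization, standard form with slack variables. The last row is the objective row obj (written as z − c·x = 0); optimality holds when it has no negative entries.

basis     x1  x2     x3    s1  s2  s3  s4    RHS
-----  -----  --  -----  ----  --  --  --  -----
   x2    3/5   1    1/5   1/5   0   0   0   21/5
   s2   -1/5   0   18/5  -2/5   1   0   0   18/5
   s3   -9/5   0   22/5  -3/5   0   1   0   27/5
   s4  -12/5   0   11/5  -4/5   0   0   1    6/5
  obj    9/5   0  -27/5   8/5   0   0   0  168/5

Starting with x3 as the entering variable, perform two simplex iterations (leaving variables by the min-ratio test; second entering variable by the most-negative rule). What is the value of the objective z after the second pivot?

Ratio test on column x3 — row 1: (21/5)/(1/5) = 21; row 2: (18/5)/(18/5) = 1; row 3: (27/5)/(22/5) = 27/22; row 4: (6/5)/(11/5) = 6/11. Minimum is 6/11 at row 4 (s4 leaves); pivot element 11/5.
Pivot on row 4; the obj-row RHS becomes 168/5 − (-27/5)·(6/11) = 402/11.
Next entering variable (most negative obj-row entry -45/11): x1.
Ratio test on column x1 — row 1: (45/11)/(9/11) = 5; row 2: (18/11)/(41/11) = 18/41; row 3: 3/3 = 1; row 4: entry -12/11 ≤ 0. Minimum is 18/41 at row 2 (s2 leaves); pivot element 41/11.
After the second pivot the obj-row RHS is 402/11 − (-45/11)·(18/41) = 1572/41.

1572/41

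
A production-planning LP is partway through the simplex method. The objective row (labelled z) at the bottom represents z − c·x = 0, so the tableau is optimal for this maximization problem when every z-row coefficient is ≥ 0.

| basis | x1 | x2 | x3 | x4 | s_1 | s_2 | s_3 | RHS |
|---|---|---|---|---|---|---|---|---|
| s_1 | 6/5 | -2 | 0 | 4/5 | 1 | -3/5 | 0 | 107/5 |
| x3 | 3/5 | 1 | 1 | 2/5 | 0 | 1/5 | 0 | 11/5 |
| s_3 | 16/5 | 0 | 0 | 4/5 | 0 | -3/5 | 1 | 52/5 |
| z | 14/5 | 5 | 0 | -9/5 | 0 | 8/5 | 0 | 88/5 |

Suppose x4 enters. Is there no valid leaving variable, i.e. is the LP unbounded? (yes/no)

no

Column x4 has positive entries in row(s) 1, 2, 3, so the ratio test bounds it — not unbounded.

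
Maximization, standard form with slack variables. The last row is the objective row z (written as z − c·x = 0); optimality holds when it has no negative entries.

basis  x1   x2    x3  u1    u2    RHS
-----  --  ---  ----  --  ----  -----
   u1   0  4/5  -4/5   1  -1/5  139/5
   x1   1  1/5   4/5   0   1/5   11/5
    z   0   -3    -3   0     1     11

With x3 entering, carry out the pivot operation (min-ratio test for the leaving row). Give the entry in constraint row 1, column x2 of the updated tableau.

Ratio test on column x3 — row 1: entry -4/5 ≤ 0; row 2: (11/5)/(4/5) = 11/4. Minimum is 11/4 at row 2 (x1 leaves); pivot element 4/5.
Divide row 2 by 4/5; eliminate column x3 from the other rows.
Row 1 update in column x2: 4/5 − (-4/5)·(1/4) = 1.

1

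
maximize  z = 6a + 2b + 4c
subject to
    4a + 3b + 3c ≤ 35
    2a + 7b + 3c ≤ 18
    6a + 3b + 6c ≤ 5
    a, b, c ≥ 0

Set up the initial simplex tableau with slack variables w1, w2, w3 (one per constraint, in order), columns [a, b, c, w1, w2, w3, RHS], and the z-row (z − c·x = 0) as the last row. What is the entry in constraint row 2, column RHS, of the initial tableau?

The RHS of constraint 2 is b_2 = 18.

18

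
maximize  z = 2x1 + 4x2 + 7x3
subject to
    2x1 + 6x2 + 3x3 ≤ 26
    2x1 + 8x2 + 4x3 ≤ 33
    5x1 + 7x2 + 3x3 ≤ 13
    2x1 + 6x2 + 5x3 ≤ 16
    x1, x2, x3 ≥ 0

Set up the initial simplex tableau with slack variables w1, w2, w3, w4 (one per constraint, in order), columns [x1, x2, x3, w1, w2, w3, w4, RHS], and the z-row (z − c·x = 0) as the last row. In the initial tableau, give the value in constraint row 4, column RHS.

The RHS of constraint 4 is b_4 = 16.

16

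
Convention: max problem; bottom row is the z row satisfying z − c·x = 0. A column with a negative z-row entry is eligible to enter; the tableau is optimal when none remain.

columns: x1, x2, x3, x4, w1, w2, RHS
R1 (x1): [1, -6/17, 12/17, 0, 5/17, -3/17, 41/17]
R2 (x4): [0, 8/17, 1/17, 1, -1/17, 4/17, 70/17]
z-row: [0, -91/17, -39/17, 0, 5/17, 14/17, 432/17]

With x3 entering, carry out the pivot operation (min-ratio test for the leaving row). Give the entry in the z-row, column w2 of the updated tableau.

1/4

Ratio test on column x3 — row 1: (41/17)/(12/17) = 41/12; row 2: (70/17)/(1/17) = 70. Minimum is 41/12 at row 1 (x1 leaves); pivot element 12/17.
Divide row 1 by 12/17; eliminate column x3 from the other rows.
z-row update in column w2: 14/17 − (-39/17)·(-1/4) = 1/4.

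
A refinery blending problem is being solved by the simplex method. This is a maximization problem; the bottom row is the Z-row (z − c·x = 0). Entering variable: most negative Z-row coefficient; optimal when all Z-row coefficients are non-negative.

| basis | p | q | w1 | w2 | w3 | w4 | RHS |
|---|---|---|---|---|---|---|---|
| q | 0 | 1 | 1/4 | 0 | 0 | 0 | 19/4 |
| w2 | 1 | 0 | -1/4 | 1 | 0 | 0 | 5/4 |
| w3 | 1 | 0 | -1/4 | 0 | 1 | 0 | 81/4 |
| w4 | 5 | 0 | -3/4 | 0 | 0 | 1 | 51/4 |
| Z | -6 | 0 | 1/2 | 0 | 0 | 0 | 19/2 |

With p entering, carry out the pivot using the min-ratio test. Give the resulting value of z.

Ratio test on column p — row 1: entry 0 ≤ 0; row 2: (5/4)/1 = 5/4; row 3: (81/4)/1 = 81/4; row 4: (51/4)/5 = 51/20. Minimum is 5/4 at row 2 (w2 leaves); pivot element 1.
Pivot on row 2; the Z-row RHS becomes 19/2 − (-6)·(5/4) = 17.

17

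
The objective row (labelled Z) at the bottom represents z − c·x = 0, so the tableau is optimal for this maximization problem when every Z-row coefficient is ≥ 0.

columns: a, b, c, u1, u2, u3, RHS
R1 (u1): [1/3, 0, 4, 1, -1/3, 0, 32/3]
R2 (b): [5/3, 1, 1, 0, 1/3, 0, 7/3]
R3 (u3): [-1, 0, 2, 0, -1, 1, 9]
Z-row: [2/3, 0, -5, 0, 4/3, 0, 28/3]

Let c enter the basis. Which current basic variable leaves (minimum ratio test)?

b

Column c entries and ratios — u1: (32/3)/4 = 8/3; b: (7/3)/1 = 7/3; u3: 9/2 = 9/2.
Smallest ratio is 7/3 in the row of b, so b leaves.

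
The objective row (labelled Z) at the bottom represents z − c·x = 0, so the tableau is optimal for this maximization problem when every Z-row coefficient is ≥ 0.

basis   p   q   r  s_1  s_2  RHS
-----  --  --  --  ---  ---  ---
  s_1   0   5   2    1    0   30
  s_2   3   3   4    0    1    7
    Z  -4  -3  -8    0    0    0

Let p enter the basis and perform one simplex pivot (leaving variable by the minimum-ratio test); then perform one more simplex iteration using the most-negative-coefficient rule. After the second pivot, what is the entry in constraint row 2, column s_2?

Ratio test on column p — row 1: entry 0 ≤ 0; row 2: 7/3 = 7/3. Minimum is 7/3 at row 2 (s_2 leaves); pivot element 3.
Divide row 2 by 3; eliminate column p from the other rows.
Second iteration: most negative Z-row entry is -8/3 in column r, so r enters.
Ratio test on column r — row 1: 30/2 = 15; row 2: (7/3)/(4/3) = 7/4. Minimum is 7/4 at row 2 (p leaves); pivot element 4/3.
Divide row 2 by 4/3; eliminate column r from the other rows.
After both pivots, the entry at constraint row 2, column s_2 is 1/4.

1/4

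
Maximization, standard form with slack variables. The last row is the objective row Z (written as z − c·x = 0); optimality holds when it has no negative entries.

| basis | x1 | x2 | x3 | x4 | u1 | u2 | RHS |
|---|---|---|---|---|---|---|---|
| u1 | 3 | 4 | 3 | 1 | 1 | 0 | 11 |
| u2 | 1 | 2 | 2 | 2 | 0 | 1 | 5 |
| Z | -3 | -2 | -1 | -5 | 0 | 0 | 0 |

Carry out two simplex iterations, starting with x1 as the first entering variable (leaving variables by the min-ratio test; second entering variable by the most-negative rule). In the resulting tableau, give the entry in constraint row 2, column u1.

Ratio test on column x1 — row 1: 11/3 = 11/3; row 2: 5/1 = 5. Minimum is 11/3 at row 1 (u1 leaves); pivot element 3.
Divide row 1 by 3; eliminate column x1 from the other rows.
Second iteration: most negative Z-row entry is -4 in column x4, so x4 enters.
Ratio test on column x4 — row 1: (11/3)/(1/3) = 11; row 2: (4/3)/(5/3) = 4/5. Minimum is 4/5 at row 2 (u2 leaves); pivot element 5/3.
Divide row 2 by 5/3; eliminate column x4 from the other rows.
After both pivots, the entry at constraint row 2, column u1 is -1/5.

-1/5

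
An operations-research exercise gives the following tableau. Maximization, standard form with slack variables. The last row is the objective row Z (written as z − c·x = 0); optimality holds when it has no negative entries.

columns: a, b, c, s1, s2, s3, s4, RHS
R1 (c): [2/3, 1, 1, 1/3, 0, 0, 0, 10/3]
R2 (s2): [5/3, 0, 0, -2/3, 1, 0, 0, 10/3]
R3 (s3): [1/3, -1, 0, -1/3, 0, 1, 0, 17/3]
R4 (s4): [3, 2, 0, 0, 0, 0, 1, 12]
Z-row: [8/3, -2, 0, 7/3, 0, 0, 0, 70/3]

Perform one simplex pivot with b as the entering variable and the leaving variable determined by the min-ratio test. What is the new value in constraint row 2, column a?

5/3

Ratio test on column b — row 1: (10/3)/1 = 10/3; row 2: entry 0 ≤ 0; row 3: entry -1 ≤ 0; row 4: 12/2 = 6. Minimum is 10/3 at row 1 (c leaves); pivot element 1.
Divide row 1 by 1; eliminate column b from the other rows.
Row 2 update in column a: 5/3 − 0·(2/3) = 5/3.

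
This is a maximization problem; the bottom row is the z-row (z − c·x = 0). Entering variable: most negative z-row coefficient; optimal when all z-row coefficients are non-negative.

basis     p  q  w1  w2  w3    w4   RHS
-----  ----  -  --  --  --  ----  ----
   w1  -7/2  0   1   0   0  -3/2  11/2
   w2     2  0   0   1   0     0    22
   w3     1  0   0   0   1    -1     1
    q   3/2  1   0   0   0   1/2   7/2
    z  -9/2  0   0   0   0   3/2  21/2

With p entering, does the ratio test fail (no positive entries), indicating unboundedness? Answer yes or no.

Column p has positive entries in row(s) 2, 3, 4, so the ratio test bounds it — not unbounded.

no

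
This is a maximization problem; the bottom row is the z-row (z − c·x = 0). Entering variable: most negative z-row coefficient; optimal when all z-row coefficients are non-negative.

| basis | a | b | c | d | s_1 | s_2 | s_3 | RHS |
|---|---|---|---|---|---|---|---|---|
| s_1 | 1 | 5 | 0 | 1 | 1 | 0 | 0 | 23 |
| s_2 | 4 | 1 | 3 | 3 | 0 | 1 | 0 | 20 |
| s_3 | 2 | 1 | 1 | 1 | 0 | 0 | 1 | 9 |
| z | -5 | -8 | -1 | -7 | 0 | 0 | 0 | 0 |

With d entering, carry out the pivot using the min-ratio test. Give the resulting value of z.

140/3

Ratio test on column d — row 1: 23/1 = 23; row 2: 20/3 = 20/3; row 3: 9/1 = 9. Minimum is 20/3 at row 2 (s_2 leaves); pivot element 3.
Pivot on row 2; the z-row RHS becomes 0 − (-7)·(20/3) = 140/3.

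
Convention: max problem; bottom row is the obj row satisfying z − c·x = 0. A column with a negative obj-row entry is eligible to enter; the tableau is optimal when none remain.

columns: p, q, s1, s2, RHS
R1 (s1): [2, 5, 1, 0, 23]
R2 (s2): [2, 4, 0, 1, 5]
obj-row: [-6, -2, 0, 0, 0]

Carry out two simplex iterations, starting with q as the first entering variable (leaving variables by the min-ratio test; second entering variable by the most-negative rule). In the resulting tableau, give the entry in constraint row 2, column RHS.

Ratio test on column q — row 1: 23/5 = 23/5; row 2: 5/4 = 5/4. Minimum is 5/4 at row 2 (s2 leaves); pivot element 4.
Divide row 2 by 4; eliminate column q from the other rows.
Second iteration: most negative obj-row entry is -5 in column p, so p enters.
Ratio test on column p — row 1: entry -1/2 ≤ 0; row 2: (5/4)/(1/2) = 5/2. Minimum is 5/2 at row 2 (q leaves); pivot element 1/2.
Divide row 2 by 1/2; eliminate column p from the other rows.
After both pivots, the entry at constraint row 2, column RHS is 5/2.

5/2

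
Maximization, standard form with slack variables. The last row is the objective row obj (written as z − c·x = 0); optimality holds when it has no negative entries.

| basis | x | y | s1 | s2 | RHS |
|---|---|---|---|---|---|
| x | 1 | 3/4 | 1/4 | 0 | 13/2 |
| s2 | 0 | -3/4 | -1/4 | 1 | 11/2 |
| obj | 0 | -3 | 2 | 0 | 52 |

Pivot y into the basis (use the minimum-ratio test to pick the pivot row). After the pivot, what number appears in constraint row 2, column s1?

0

Ratio test on column y — row 1: (13/2)/(3/4) = 26/3; row 2: entry -3/4 ≤ 0. Minimum is 26/3 at row 1 (x leaves); pivot element 3/4.
Divide row 1 by 3/4; eliminate column y from the other rows.
Row 2 update in column s1: -1/4 − (-3/4)·(1/3) = 0.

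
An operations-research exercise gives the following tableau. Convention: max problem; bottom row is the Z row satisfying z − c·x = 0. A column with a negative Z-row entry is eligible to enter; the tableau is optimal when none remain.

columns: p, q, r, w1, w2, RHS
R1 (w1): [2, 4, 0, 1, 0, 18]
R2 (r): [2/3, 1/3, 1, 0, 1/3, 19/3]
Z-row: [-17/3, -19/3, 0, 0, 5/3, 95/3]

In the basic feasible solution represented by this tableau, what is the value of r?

r is basic (row 2); its value is the RHS of that row, 19/3.

19/3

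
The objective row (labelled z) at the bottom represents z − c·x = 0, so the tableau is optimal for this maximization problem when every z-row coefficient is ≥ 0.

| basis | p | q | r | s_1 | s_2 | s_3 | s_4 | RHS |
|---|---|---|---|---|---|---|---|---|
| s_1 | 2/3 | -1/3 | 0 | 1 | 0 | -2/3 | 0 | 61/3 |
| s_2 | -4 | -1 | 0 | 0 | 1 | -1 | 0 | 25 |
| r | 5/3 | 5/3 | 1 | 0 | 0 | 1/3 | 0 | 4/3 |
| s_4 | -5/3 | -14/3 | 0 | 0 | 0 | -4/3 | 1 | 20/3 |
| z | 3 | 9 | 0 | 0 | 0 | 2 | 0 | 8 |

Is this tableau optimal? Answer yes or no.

Every z-row coefficient is ≥ 0, so the tableau is optimal.

yes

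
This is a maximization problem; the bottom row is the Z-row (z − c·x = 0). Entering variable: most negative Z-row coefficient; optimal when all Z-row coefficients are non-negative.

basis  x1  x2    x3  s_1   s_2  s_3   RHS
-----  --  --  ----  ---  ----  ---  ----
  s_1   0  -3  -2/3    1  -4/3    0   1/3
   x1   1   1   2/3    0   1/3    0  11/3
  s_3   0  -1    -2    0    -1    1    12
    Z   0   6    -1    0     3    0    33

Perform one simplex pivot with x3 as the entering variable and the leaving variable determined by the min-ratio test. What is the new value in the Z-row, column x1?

3/2

Ratio test on column x3 — row 1: entry -2/3 ≤ 0; row 2: (11/3)/(2/3) = 11/2; row 3: entry -2 ≤ 0. Minimum is 11/2 at row 2 (x1 leaves); pivot element 2/3.
Divide row 2 by 2/3; eliminate column x3 from the other rows.
Z-row update in column x1: 0 − (-1)·(3/2) = 3/2.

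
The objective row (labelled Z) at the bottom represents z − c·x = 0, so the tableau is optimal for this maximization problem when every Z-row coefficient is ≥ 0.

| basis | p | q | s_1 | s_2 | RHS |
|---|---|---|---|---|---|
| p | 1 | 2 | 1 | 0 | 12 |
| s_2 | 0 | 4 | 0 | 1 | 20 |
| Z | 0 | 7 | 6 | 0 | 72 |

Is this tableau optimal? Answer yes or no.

yes

Every Z-row coefficient is ≥ 0, so the tableau is optimal.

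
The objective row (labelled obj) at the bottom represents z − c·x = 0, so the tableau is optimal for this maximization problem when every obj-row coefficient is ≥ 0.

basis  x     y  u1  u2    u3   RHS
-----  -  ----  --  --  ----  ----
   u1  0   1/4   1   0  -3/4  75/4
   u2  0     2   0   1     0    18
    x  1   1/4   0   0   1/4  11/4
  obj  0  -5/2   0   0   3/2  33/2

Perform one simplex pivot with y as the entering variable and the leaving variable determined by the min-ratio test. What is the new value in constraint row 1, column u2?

-1/8

Ratio test on column y — row 1: (75/4)/(1/4) = 75; row 2: 18/2 = 9; row 3: (11/4)/(1/4) = 11. Minimum is 9 at row 2 (u2 leaves); pivot element 2.
Divide row 2 by 2; eliminate column y from the other rows.
Row 1 update in column u2: 0 − (1/4)·(1/2) = -1/8.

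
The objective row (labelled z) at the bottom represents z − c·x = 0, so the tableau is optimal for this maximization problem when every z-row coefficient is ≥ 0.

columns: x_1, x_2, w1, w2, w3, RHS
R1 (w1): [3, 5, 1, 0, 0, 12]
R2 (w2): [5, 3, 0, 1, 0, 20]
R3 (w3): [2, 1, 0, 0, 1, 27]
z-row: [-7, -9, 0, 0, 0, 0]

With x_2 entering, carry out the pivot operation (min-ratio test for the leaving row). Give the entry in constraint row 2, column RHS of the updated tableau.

Ratio test on column x_2 — row 1: 12/5 = 12/5; row 2: 20/3 = 20/3; row 3: 27/1 = 27. Minimum is 12/5 at row 1 (w1 leaves); pivot element 5.
Divide row 1 by 5; eliminate column x_2 from the other rows.
Row 2 update in column RHS: 20 − 3·(12/5) = 64/5.

64/5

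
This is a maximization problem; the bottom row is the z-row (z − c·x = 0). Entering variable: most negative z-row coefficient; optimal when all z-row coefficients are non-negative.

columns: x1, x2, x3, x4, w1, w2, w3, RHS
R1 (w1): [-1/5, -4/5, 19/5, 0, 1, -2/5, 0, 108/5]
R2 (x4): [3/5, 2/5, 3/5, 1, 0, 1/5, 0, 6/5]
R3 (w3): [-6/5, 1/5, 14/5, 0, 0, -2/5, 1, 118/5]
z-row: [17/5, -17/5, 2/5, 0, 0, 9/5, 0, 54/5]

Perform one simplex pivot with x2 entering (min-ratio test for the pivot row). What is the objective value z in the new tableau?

Ratio test on column x2 — row 1: entry -4/5 ≤ 0; row 2: (6/5)/(2/5) = 3; row 3: (118/5)/(1/5) = 118. Minimum is 3 at row 2 (x4 leaves); pivot element 2/5.
Pivot on row 2; the z-row RHS becomes 54/5 − (-17/5)·3 = 21.

21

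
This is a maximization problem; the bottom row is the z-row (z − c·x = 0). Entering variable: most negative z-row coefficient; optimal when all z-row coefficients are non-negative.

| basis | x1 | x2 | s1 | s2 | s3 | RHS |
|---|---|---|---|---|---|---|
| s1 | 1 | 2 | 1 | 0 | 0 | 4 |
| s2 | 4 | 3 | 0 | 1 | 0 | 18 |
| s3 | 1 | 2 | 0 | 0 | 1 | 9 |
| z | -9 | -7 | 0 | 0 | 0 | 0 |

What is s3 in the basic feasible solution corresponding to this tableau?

s3 is basic (row 3); its value is the RHS of that row, 9.

9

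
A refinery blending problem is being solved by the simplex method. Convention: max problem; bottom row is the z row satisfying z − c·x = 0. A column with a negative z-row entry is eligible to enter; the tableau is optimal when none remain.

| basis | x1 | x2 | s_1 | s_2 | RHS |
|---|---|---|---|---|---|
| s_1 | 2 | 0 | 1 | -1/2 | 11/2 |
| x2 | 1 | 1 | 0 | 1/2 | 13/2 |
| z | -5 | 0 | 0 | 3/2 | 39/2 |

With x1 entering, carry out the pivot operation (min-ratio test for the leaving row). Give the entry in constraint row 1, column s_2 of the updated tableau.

-1/4

Ratio test on column x1 — row 1: (11/2)/2 = 11/4; row 2: (13/2)/1 = 13/2. Minimum is 11/4 at row 1 (s_1 leaves); pivot element 2.
Divide row 1 by 2; eliminate column x1 from the other rows.
In the new row 1, the s_2 entry is the old entry divided by the pivot: (-1/2)/2 = -1/4.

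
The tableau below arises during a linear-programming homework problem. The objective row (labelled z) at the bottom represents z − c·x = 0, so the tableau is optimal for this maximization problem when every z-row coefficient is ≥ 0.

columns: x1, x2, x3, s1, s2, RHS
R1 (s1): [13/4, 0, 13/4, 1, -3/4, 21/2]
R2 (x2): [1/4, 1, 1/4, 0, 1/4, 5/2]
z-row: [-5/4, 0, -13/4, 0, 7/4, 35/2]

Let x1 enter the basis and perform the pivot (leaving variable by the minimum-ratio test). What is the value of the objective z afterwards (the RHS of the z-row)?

280/13

Ratio test on column x1 — row 1: (21/2)/(13/4) = 42/13; row 2: (5/2)/(1/4) = 10. Minimum is 42/13 at row 1 (s1 leaves); pivot element 13/4.
Pivot on row 1; the z-row RHS becomes 35/2 − (-5/4)·(42/13) = 280/13.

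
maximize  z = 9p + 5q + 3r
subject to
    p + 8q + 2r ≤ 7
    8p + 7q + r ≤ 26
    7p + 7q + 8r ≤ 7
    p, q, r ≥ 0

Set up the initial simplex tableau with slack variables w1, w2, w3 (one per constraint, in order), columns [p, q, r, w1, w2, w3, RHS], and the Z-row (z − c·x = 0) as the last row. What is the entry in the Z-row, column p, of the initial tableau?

-9

The Z-row carries the negated objective coefficients: the p entry is -9.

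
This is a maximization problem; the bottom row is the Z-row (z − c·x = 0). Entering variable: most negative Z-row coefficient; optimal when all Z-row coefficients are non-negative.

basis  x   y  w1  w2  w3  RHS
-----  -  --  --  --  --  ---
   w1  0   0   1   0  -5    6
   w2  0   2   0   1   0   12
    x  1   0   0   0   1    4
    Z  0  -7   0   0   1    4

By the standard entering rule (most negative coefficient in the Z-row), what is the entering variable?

y

Negative Z-row entries: y: -7.
The most negative is -7 in column y, so y enters.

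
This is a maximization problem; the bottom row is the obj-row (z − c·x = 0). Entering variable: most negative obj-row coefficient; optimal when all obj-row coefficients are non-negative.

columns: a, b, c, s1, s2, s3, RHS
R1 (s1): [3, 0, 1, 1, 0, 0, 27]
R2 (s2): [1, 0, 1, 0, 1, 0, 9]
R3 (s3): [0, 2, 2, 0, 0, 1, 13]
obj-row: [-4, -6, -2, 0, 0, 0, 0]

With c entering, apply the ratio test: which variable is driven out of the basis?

Column c entries and ratios — s1: 27/1 = 27; s2: 9/1 = 9; s3: 13/2 = 13/2.
Smallest ratio is 13/2 in the row of s3, so s3 leaves.

s3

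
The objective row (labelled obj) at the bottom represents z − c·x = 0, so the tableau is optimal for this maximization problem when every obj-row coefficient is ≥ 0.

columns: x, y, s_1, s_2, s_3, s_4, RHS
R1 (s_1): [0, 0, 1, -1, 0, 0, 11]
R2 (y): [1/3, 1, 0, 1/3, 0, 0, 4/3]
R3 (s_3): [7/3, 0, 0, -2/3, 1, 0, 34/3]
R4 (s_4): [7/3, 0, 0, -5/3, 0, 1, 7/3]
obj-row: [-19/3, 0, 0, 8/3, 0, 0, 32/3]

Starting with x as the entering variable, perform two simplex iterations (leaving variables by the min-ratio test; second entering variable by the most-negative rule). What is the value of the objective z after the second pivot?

81/4

Ratio test on column x — row 1: entry 0 ≤ 0; row 2: (4/3)/(1/3) = 4; row 3: (34/3)/(7/3) = 34/7; row 4: (7/3)/(7/3) = 1. Minimum is 1 at row 4 (s_4 leaves); pivot element 7/3.
Pivot on row 4; the obj-row RHS becomes 32/3 − (-19/3)·1 = 17.
Next entering variable (most negative obj-row entry -13/7): s_2.
Ratio test on column s_2 — row 1: entry -1 ≤ 0; row 2: 1/(4/7) = 7/4; row 3: 9/1 = 9; row 4: entry -5/7 ≤ 0. Minimum is 7/4 at row 2 (y leaves); pivot element 4/7.
After the second pivot the obj-row RHS is 17 − (-13/7)·(7/4) = 81/4.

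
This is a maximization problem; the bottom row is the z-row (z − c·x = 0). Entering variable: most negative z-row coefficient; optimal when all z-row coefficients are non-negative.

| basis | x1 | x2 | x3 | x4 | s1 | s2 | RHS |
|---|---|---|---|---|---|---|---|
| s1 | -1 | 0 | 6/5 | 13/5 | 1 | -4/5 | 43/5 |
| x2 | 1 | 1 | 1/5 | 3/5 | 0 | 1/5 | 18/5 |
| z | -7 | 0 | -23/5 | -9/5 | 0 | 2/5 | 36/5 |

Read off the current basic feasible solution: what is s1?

43/5

s1 is basic (row 1); its value is the RHS of that row, 43/5.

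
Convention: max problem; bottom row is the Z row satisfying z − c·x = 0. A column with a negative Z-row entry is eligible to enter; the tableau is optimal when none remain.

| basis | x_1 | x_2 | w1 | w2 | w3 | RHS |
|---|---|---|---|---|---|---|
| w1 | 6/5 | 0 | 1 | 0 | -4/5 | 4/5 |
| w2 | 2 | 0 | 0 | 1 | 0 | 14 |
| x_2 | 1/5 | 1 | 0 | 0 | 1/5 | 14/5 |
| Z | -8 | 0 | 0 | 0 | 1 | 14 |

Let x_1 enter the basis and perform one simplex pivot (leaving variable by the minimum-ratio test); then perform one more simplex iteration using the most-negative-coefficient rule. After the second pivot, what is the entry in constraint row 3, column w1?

Ratio test on column x_1 — row 1: (4/5)/(6/5) = 2/3; row 2: 14/2 = 7; row 3: (14/5)/(1/5) = 14. Minimum is 2/3 at row 1 (w1 leaves); pivot element 6/5.
Divide row 1 by 6/5; eliminate column x_1 from the other rows.
Second iteration: most negative Z-row entry is -13/3 in column w3, so w3 enters.
Ratio test on column w3 — row 1: entry -2/3 ≤ 0; row 2: (38/3)/(4/3) = 19/2; row 3: (8/3)/(1/3) = 8. Minimum is 8 at row 3 (x_2 leaves); pivot element 1/3.
Divide row 3 by 1/3; eliminate column w3 from the other rows.
After both pivots, the entry at constraint row 3, column w1 is -1/2.

-1/2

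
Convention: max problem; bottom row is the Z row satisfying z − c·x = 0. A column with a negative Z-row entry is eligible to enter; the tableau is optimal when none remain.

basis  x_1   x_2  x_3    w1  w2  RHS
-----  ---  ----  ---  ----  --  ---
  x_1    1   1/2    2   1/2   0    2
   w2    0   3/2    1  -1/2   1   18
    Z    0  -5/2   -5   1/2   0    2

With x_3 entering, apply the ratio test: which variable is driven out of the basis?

Column x_3 entries and ratios — x_1: 2/2 = 1; w2: 18/1 = 18.
Smallest ratio is 1 in the row of x_1, so x_1 leaves.

x_1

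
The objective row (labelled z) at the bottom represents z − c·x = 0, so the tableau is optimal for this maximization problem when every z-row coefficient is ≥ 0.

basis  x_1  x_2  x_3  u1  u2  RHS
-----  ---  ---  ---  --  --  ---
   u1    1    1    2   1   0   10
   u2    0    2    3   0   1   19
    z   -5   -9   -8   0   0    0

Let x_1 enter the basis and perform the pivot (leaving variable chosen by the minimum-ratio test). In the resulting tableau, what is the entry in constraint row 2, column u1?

0

Ratio test on column x_1 — row 1: 10/1 = 10; row 2: entry 0 ≤ 0. Minimum is 10 at row 1 (u1 leaves); pivot element 1.
Divide row 1 by 1; eliminate column x_1 from the other rows.
Row 2 update in column u1: 0 − 0·1 = 0.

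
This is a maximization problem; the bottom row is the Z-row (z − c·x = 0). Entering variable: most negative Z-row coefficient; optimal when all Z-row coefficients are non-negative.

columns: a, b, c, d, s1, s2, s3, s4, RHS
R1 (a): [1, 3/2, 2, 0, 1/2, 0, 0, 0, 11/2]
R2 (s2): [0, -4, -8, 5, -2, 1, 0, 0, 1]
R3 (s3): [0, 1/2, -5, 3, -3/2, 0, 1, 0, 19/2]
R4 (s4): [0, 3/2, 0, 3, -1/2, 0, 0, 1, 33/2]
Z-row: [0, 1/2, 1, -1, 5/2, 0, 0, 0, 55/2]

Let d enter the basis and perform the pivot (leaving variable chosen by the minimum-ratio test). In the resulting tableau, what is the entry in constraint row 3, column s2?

-3/5

Ratio test on column d — row 1: entry 0 ≤ 0; row 2: 1/5 = 1/5; row 3: (19/2)/3 = 19/6; row 4: (33/2)/3 = 11/2. Minimum is 1/5 at row 2 (s2 leaves); pivot element 5.
Divide row 2 by 5; eliminate column d from the other rows.
Row 3 update in column s2: 0 − 3·(1/5) = -3/5.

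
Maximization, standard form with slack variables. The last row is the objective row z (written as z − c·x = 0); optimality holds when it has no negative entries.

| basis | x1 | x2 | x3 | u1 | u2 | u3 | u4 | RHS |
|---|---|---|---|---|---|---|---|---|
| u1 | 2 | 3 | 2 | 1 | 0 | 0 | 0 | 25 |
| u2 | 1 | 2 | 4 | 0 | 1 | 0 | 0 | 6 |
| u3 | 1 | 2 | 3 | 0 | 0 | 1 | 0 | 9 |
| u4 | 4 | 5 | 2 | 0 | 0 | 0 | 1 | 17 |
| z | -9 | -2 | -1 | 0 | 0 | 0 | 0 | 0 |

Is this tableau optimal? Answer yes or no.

no

The z-row has a negative entry -9 in column x1, so it is not optimal.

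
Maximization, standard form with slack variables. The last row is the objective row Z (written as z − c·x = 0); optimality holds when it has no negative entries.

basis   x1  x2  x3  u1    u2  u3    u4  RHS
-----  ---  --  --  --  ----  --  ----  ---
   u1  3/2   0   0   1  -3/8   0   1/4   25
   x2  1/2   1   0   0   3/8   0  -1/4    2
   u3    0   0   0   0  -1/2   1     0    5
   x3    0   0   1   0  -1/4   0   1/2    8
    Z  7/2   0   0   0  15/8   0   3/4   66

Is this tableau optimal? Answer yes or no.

yes

Every Z-row coefficient is ≥ 0, so the tableau is optimal.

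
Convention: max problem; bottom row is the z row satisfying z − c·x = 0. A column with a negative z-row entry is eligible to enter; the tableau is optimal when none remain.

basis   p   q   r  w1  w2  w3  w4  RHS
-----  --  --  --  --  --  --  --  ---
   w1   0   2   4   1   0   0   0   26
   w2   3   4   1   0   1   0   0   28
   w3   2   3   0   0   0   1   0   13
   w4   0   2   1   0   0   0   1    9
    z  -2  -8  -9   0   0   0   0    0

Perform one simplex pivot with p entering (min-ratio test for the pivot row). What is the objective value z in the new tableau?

Ratio test on column p — row 1: entry 0 ≤ 0; row 2: 28/3 = 28/3; row 3: 13/2 = 13/2; row 4: entry 0 ≤ 0. Minimum is 13/2 at row 3 (w3 leaves); pivot element 2.
Pivot on row 3; the z-row RHS becomes 0 − (-2)·(13/2) = 13.

13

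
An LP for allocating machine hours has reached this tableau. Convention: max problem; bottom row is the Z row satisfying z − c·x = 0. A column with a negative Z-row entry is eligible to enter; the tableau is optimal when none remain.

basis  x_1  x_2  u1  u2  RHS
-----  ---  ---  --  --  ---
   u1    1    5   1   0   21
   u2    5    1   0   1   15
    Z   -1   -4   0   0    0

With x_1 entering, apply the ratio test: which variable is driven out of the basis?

u2

Column x_1 entries and ratios — u1: 21/1 = 21; u2: 15/5 = 3.
Smallest ratio is 3 in the row of u2, so u2 leaves.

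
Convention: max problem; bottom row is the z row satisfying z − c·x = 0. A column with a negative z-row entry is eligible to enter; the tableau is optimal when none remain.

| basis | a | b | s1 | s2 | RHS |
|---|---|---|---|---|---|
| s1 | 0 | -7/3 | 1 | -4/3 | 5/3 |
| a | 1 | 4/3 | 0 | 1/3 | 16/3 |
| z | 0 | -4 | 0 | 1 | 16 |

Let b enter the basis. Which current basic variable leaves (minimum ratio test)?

Column b entries and ratios — s1: -7/3 ≤ 0, skip; a: (16/3)/(4/3) = 4.
Smallest ratio is 4 in the row of a, so a leaves.

a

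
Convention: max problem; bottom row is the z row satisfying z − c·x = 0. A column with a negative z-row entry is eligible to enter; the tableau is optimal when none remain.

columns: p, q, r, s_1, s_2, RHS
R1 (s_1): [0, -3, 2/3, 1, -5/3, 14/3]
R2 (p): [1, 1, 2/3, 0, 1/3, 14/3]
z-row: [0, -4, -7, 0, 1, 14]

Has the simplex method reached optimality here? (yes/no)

The z-row has a negative entry -7 in column r, so it is not optimal.

no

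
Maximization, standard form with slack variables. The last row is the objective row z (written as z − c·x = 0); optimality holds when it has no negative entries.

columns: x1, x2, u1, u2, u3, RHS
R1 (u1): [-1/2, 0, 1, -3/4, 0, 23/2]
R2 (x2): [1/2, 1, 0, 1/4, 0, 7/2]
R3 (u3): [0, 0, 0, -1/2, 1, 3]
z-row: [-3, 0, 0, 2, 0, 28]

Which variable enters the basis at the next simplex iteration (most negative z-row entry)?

x1

Negative z-row entries: x1: -3.
The most negative is -3 in column x1, so x1 enters.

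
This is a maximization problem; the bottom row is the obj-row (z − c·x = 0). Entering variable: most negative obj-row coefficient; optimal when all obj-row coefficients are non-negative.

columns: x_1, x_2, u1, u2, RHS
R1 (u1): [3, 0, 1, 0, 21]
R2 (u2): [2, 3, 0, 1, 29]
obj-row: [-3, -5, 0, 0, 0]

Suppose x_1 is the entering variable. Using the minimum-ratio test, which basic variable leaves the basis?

Column x_1 entries and ratios — u1: 21/3 = 7; u2: 29/2 = 29/2.
Smallest ratio is 7 in the row of u1, so u1 leaves.

u1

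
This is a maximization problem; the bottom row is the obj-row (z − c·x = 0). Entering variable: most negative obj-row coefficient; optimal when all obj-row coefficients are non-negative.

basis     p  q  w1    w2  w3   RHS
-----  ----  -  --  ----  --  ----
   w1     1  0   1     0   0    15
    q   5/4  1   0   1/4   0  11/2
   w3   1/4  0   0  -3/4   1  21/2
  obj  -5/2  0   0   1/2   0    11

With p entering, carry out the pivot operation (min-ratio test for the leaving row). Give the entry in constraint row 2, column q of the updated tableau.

Ratio test on column p — row 1: 15/1 = 15; row 2: (11/2)/(5/4) = 22/5; row 3: (21/2)/(1/4) = 42. Minimum is 22/5 at row 2 (q leaves); pivot element 5/4.
Divide row 2 by 5/4; eliminate column p from the other rows.
In the new row 2, the q entry is the old entry divided by the pivot: 1/(5/4) = 4/5.

4/5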